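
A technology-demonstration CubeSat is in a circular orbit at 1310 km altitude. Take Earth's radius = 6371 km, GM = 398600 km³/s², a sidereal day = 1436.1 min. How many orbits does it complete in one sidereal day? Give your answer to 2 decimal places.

12.86

Semi-major axis a = 6371 + 1310 = 7681 km. Period T = 2π√(a³/μ) = 2π√(7681³/398600) = 6699.4 s = 111.66 min.
Orbits per sidereal day = 86166 / 6699.4 = 12.862.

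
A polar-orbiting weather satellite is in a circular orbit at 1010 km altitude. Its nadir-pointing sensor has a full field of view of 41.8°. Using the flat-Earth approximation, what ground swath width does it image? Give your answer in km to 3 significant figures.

771 km

Half-angle = 41.8°/2 = 20.9°.
Swath width ≈ 2h·tan(θ/2) = 2 × 1010 × tan(20.9°) = 771.4 km.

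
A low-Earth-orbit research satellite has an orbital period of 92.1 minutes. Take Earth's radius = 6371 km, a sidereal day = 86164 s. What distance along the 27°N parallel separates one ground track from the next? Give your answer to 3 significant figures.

T = 92.1 min = 5526.0 s.
Node shift per orbit = (5526.0/86164) × 360° = 23.09°.
Equatorial spacing = 23.09 × 111.2 km/° = 2567 km.
At 27° latitude, spacing = 2567 × cos(27°) = 2287 km.

2290 km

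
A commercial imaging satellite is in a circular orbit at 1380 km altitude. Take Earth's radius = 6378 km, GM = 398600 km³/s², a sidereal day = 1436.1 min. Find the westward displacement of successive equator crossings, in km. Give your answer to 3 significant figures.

Semi-major axis a = 6378 + 1380 = 7758 km. Period T = 2π√(a³/μ) = 2π√(7758³/398600) = 6800.4 s = 113.34 min.
During one orbit Earth rotates (6800.4 / 86166) × 360° = 28.41°.
At the equator that is 28.41° × (2π·6378/360) km/° = 28.41 × 111.3 = 3163 km.

3160 km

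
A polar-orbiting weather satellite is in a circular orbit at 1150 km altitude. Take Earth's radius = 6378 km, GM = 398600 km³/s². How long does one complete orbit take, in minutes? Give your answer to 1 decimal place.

Semi-major axis a = 6378 + 1150 = 7528 km. Period T = 2π√(a³/μ) = 2π√(7528³/398600) = 6500.3 s = 108.34 min.

108.3 min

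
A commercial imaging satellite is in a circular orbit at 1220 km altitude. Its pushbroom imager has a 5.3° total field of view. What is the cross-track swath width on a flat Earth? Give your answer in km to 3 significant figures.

113 km

Half-angle = 5.3°/2 = 2.65°.
Swath width ≈ 2h·tan(θ/2) = 2 × 1220 × tan(2.65°) = 112.9 km.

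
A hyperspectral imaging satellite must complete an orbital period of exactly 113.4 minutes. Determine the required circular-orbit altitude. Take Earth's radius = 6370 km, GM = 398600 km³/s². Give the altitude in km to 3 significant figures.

1390 km

T = 113.4 min = 6804.0 s.
From T = 2π√(a³/μ): a = (μ T²/4π²)^(1/3) = (398600 × 6804.0² / 4π²)^(1/3) = 7761 km.
Altitude h = a − R = 7761 − 6370 = 1391 km.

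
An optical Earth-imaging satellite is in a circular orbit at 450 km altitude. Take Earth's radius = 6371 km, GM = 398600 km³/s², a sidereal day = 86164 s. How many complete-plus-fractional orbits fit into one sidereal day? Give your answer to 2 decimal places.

Semi-major axis a = 6371 + 450 = 6821 km. Period T = 2π√(a³/μ) = 2π√(6821³/398600) = 5606.4 s = 93.44 min.
Orbits per sidereal day = 86164 / 5606.4 = 15.369.

15.37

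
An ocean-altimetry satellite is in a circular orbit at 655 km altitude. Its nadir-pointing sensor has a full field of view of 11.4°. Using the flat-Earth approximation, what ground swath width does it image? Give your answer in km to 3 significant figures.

Half-angle = 11.4°/2 = 5.7°.
Swath width ≈ 2h·tan(θ/2) = 2 × 655 × tan(5.7°) = 130.8 km.

131 km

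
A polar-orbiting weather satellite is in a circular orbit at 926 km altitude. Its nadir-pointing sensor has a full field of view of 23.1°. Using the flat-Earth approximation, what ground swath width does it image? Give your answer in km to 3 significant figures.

Half-angle = 23.1°/2 = 11.55°.
Swath width ≈ 2h·tan(θ/2) = 2 × 926 × tan(11.55°) = 378.5 km.

378 km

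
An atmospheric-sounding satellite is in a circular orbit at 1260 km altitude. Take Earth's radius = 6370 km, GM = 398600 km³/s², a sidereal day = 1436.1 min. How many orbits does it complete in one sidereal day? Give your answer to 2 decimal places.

Semi-major axis a = 6370 + 1260 = 7630 km. Period T = 2π√(a³/μ) = 2π√(7630³/398600) = 6632.8 s = 110.55 min.
Orbits per sidereal day = 86166 / 6632.8 = 12.991.

12.99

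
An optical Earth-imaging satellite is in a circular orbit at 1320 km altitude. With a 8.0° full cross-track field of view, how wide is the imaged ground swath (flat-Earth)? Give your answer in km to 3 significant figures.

185 km

Half-angle = 8.0°/2 = 4°.
Swath width ≈ 2h·tan(θ/2) = 2 × 1320 × tan(4°) = 184.6 km.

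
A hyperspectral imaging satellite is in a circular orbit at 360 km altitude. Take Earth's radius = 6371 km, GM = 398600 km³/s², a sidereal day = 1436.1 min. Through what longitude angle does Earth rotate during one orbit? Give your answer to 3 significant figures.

Semi-major axis a = 6371 + 360 = 6731 km. Period T = 2π√(a³/μ) = 2π√(6731³/398600) = 5495.8 s = 91.60 min.
During one orbit Earth rotates (5495.8 / 86166) × 360° = 22.96°.

23.0°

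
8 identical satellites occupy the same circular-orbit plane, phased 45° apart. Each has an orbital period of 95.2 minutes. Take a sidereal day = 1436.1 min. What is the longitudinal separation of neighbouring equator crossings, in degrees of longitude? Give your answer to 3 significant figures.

2.98°

T = 95.2 min = 5712.0 s.
Single-satellite node shift = (5712.0/86166) × 360° = 23.86°.
With 8 satellites evenly phased, successive equator crossings are 23.86/8 = 2.983° apart.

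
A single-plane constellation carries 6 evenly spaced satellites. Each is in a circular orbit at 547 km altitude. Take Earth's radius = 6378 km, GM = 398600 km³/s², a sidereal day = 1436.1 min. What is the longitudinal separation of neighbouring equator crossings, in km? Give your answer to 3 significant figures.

Semi-major axis a = 6378 + 547 = 6925 km. Period T = 2π√(a³/μ) = 2π√(6925³/398600) = 5735.1 s = 95.58 min.
Single-satellite node shift = (5735.1/86166) × 360° = 23.96°.
With 6 satellites evenly phased, successive equator crossings are 23.96/6 = 3.994° apart.
That is 3.994 × 111.3 = 445 km at the equator.

445 km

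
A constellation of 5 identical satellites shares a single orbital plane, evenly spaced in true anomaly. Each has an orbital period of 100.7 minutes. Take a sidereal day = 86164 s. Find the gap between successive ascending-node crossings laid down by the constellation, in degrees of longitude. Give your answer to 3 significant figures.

5.05°

T = 100.7 min = 6042.0 s.
Single-satellite node shift = (6042.0/86164) × 360° = 25.24°.
With 5 satellites evenly phased, successive equator crossings are 25.24/5 = 5.049° apart.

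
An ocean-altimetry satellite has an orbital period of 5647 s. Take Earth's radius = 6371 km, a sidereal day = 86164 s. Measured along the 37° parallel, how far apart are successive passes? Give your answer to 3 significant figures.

2100 km

Node shift per orbit = (5647.0/86164) × 360° = 23.59°.
Equatorial spacing = 23.59 × 111.2 km/° = 2623 km.
At 37° latitude, spacing = 2623 × cos(37°) = 2095 km.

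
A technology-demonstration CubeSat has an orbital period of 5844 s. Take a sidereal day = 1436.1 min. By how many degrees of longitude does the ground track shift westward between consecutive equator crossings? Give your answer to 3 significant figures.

24.4°

During one orbit Earth rotates (5844.0 / 86166) × 360° = 24.42°.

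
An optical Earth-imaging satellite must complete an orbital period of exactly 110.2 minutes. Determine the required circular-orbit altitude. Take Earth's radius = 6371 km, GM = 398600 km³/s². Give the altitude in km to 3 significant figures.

1240 km

T = 110.2 min = 6612.0 s.
From T = 2π√(a³/μ): a = (μ T²/4π²)^(1/3) = (398600 × 6612.0² / 4π²)^(1/3) = 7614 km.
Altitude h = a − R = 7614 − 6371 = 1243 km.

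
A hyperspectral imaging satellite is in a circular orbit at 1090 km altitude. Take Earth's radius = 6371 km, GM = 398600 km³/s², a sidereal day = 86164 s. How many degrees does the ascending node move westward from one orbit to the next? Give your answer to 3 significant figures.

Semi-major axis a = 6371 + 1090 = 7461 km. Period T = 2π√(a³/μ) = 2π√(7461³/398600) = 6413.7 s = 106.89 min.
During one orbit Earth rotates (6413.7 / 86164) × 360° = 26.80°.

26.8°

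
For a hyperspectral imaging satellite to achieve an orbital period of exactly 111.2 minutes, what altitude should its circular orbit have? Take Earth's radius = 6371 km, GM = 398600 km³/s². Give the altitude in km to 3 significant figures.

1290 km

T = 111.2 min = 6672.0 s.
From T = 2π√(a³/μ): a = (μ T²/4π²)^(1/3) = (398600 × 6672.0² / 4π²)^(1/3) = 7660 km.
Altitude h = a − R = 7660 − 6371 = 1289 km.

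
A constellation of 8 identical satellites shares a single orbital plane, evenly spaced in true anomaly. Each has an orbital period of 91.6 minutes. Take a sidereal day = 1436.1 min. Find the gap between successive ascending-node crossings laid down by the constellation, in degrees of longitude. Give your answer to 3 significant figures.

T = 91.6 min = 5496.0 s.
Single-satellite node shift = (5496.0/86166) × 360° = 22.96°.
With 8 satellites evenly phased, successive equator crossings are 22.96/8 = 2.870° apart.

2.87°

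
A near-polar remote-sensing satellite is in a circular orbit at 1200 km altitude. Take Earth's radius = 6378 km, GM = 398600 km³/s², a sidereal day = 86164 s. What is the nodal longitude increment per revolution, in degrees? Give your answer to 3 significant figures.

27.4°

Semi-major axis a = 6378 + 1200 = 7578 km. Period T = 2π√(a³/μ) = 2π√(7578³/398600) = 6565.1 s = 109.42 min.
During one orbit Earth rotates (6565.1 / 86164) × 360° = 27.43°.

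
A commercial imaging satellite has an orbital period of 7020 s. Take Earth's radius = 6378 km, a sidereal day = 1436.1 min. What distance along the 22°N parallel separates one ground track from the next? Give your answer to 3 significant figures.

3030 km

Node shift per orbit = (7020.0/86166) × 360° = 29.33°.
Equatorial spacing = 29.33 × 111.3 km/° = 3265 km.
At 22° latitude, spacing = 3265 × cos(22°) = 3027 km.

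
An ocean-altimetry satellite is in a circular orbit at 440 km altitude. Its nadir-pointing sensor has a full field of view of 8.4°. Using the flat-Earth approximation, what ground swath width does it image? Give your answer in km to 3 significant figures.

64.6 km

Half-angle = 8.4°/2 = 4.2°.
Swath width ≈ 2h·tan(θ/2) = 2 × 440 × tan(4.2°) = 64.6 km.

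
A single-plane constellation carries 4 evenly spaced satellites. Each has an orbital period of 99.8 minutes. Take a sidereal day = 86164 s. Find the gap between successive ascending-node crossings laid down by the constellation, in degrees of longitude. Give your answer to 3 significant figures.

T = 99.8 min = 5988.0 s.
Single-satellite node shift = (5988.0/86164) × 360° = 25.02°.
With 4 satellites evenly phased, successive equator crossings are 25.02/4 = 6.255° apart.

6.25°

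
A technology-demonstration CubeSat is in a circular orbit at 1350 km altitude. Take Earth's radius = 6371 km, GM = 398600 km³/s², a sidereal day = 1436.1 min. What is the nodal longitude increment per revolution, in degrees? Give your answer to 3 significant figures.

28.2°

Semi-major axis a = 6371 + 1350 = 7721 km. Period T = 2π√(a³/μ) = 2π√(7721³/398600) = 6751.8 s = 112.53 min.
During one orbit Earth rotates (6751.8 / 86166) × 360° = 28.21°.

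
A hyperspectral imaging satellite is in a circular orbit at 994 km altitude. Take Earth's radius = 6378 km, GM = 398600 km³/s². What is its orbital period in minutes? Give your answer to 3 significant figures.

105 min

Semi-major axis a = 6378 + 994 = 7372 km. Period T = 2π√(a³/μ) = 2π√(7372³/398600) = 6299.3 s = 104.99 min.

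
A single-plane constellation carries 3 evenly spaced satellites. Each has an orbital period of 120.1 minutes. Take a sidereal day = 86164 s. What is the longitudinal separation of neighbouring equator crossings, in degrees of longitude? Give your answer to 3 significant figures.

T = 120.1 min = 7206.0 s.
Single-satellite node shift = (7206.0/86164) × 360° = 30.11°.
With 3 satellites evenly phased, successive equator crossings are 30.11/3 = 10.036° apart.

10.0°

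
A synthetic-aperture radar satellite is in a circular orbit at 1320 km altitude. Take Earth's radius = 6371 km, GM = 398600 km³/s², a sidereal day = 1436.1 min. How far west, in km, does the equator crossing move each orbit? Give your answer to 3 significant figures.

Semi-major axis a = 6371 + 1320 = 7691 km. Period T = 2π√(a³/μ) = 2π√(7691³/398600) = 6712.5 s = 111.88 min.
During one orbit Earth rotates (6712.5 / 86166) × 360° = 28.04°.
At the equator that is 28.04° × (2π·6371/360) km/° = 28.04 × 111.2 = 3118 km.

3120 km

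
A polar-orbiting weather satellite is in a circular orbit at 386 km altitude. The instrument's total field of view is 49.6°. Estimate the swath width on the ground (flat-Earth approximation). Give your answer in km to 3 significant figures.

Half-angle = 49.6°/2 = 24.8°.
Swath width ≈ 2h·tan(θ/2) = 2 × 386 × tan(24.8°) = 356.7 km.

357 km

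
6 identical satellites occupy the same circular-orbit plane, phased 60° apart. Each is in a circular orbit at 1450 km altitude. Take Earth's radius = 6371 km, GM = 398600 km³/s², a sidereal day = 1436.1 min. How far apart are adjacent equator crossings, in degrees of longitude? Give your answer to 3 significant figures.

4.79°

Semi-major axis a = 6371 + 1450 = 7821 km. Period T = 2π√(a³/μ) = 2π√(7821³/398600) = 6883.4 s = 114.72 min.
Single-satellite node shift = (6883.4/86166) × 360° = 28.76°.
With 6 satellites evenly phased, successive equator crossings are 28.76/6 = 4.793° apart.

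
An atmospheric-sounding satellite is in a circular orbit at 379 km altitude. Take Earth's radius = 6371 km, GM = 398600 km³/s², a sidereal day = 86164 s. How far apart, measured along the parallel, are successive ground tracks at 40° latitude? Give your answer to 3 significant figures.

1960 km

Semi-major axis a = 6371 + 379 = 6750 km. Period T = 2π√(a³/μ) = 2π√(6750³/398600) = 5519.1 s = 91.98 min.
Node shift per orbit = (5519.1/86164) × 360° = 23.06°.
Equatorial spacing = 23.06 × 111.2 km/° = 2564 km.
At 40° latitude, spacing = 2564 × cos(40°) = 1964 km.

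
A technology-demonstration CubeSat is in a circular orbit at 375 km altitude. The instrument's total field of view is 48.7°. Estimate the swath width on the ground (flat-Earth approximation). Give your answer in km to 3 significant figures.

Half-angle = 48.7°/2 = 24.35°.
Swath width ≈ 2h·tan(θ/2) = 2 × 375 × tan(24.35°) = 339.4 km.

339 km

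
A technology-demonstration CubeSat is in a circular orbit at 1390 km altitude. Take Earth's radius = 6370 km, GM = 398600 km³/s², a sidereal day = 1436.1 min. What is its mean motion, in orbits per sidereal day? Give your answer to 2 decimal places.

Semi-major axis a = 6370 + 1390 = 7760 km. Period T = 2π√(a³/μ) = 2π√(7760³/398600) = 6803.1 s = 113.38 min.
Orbits per sidereal day = 86166 / 6803.1 = 12.666.

12.67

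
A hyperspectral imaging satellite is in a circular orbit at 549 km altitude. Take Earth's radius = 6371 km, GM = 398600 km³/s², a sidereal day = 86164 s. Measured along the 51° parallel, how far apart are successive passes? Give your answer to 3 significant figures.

Semi-major axis a = 6371 + 549 = 6920 km. Period T = 2π√(a³/μ) = 2π√(6920³/398600) = 5728.9 s = 95.48 min.
Node shift per orbit = (5728.9/86164) × 360° = 23.94°.
Equatorial spacing = 23.94 × 111.2 km/° = 2662 km.
At 51° latitude, spacing = 2662 × cos(51°) = 1675 km.

1670 km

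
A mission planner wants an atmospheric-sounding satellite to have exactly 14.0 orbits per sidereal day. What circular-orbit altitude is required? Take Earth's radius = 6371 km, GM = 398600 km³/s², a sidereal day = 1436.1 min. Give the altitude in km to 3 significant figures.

888 km

Required period T = 86166 / 14.0 = 6154.7 s.
From T = 2π√(a³/μ): a = (μ T²/4π²)^(1/3) = (398600 × 6154.7² / 4π²)^(1/3) = 7259 km.
Altitude h = a − R = 7259 − 6371 = 888 km.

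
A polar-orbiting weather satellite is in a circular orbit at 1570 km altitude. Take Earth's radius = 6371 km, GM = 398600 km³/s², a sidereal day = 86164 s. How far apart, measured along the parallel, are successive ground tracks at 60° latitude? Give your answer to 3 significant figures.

1640 km

Semi-major axis a = 6371 + 1570 = 7941 km. Period T = 2π√(a³/μ) = 2π√(7941³/398600) = 7042.5 s = 117.37 min.
Node shift per orbit = (7042.5/86164) × 360° = 29.42°.
Equatorial spacing = 29.42 × 111.2 km/° = 3272 km.
At 60° latitude, spacing = 3272 × cos(60°) = 1636 km.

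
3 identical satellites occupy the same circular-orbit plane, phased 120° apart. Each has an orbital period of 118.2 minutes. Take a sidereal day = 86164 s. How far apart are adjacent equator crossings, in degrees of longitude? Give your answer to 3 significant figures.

9.88°

T = 118.2 min = 7092.0 s.
Single-satellite node shift = (7092.0/86164) × 360° = 29.63°.
With 3 satellites evenly phased, successive equator crossings are 29.63/3 = 9.877° apart.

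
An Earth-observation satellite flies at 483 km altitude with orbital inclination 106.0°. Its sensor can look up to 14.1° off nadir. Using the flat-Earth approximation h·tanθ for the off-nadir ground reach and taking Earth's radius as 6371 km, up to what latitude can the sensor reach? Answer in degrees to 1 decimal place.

75.1°

Retrograde orbit: the ground track reaches ±(180° − i) = ±(180 − 106.0) = ±74.0°.
Sensor half-swath on the ground ≈ 483·tan(14.1°) = 121 km = 1.09° of latitude.
Maximum observable latitude ≈ 74.0 + 1.09 = 75.1°.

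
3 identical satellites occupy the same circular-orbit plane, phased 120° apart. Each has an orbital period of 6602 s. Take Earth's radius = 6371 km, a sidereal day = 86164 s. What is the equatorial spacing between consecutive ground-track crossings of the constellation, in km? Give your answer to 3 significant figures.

Single-satellite node shift = (6602.0/86164) × 360° = 27.58°.
With 3 satellites evenly phased, successive equator crossings are 27.58/3 = 9.195° apart.
That is 9.195 × 111.2 = 1022 km at the equator.

1020 km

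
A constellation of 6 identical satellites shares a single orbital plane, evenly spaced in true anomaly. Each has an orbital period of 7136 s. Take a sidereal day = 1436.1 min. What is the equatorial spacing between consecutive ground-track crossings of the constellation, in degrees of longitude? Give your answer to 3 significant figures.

4.97°

Single-satellite node shift = (7136.0/86166) × 360° = 29.81°.
With 6 satellites evenly phased, successive equator crossings are 29.81/6 = 4.969° apart.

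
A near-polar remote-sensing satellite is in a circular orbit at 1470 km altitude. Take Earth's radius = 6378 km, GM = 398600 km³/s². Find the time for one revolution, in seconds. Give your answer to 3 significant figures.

6920 seconds

Semi-major axis a = 6378 + 1470 = 7848 km. Period T = 2π√(a³/μ) = 2π√(7848³/398600) = 6919.1 s = 115.32 min.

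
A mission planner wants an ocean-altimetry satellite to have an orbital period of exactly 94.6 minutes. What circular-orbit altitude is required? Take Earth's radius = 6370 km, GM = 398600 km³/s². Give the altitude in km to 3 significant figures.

507 km

T = 94.6 min = 5676.0 s.
From T = 2π√(a³/μ): a = (μ T²/4π²)^(1/3) = (398600 × 5676.0² / 4π²)^(1/3) = 6877 km.
Altitude h = a − R = 6877 − 6370 = 507 km.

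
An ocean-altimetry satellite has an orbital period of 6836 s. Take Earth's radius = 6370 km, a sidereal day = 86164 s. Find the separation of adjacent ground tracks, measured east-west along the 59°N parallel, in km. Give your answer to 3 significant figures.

1640 km

Node shift per orbit = (6836.0/86164) × 360° = 28.56°.
Equatorial spacing = 28.56 × 111.2 km/° = 3175 km.
At 59° latitude, spacing = 3175 × cos(59°) = 1635 km.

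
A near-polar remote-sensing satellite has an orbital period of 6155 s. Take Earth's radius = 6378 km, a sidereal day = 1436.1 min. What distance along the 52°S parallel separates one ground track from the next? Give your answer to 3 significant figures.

1760 km

Node shift per orbit = (6155.0/86166) × 360° = 25.72°.
Equatorial spacing = 25.72 × 111.3 km/° = 2863 km.
At 52° latitude, spacing = 2863 × cos(52°) = 1762 km.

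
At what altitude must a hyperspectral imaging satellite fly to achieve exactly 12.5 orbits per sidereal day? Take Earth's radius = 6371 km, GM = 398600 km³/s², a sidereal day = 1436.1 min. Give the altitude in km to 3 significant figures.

1460 km

Required period T = 86166 / 12.5 = 6893.3 s.
From T = 2π√(a³/μ): a = (μ T²/4π²)^(1/3) = (398600 × 6893.3² / 4π²)^(1/3) = 7828 km.
Altitude h = a − R = 7828 − 6371 = 1457 km.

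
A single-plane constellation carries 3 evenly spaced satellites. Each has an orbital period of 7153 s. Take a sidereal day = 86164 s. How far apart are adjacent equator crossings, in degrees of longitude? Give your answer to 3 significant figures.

Single-satellite node shift = (7153.0/86164) × 360° = 29.89°.
With 3 satellites evenly phased, successive equator crossings are 29.89/3 = 9.962° apart.

9.96°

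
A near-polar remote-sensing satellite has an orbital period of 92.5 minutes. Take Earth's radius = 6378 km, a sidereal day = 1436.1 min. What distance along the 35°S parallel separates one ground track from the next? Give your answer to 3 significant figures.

T = 92.5 min = 5550.0 s.
Node shift per orbit = (5550.0/86166) × 360° = 23.19°.
Equatorial spacing = 23.19 × 111.3 km/° = 2581 km.
At 35° latitude, spacing = 2581 × cos(35°) = 2114 km.

2110 km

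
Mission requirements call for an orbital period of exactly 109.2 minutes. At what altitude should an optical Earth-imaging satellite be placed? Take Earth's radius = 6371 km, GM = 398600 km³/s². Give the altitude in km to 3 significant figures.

T = 109.2 min = 6552.0 s.
From T = 2π√(a³/μ): a = (μ T²/4π²)^(1/3) = (398600 × 6552.0² / 4π²)^(1/3) = 7568 km.
Altitude h = a − R = 7568 − 6371 = 1197 km.

1200 km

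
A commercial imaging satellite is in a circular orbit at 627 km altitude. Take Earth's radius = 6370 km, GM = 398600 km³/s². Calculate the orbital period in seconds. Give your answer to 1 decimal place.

5824.8 seconds

Semi-major axis a = 6370 + 627 = 6997 km. Period T = 2π√(a³/μ) = 2π√(6997³/398600) = 5824.8 s = 97.08 min.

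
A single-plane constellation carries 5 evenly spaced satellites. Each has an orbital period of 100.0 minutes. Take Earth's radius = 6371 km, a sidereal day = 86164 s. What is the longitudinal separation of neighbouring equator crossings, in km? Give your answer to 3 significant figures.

557 km

T = 100.0 min = 6000.0 s.
Single-satellite node shift = (6000.0/86164) × 360° = 25.07°.
With 5 satellites evenly phased, successive equator crossings are 25.07/5 = 5.014° apart.
That is 5.014 × 111.2 = 557 km at the equator.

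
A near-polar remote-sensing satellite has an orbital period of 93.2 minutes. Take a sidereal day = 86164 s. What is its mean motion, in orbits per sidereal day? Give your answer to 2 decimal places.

15.41

T = 93.2 min = 5592.0 s.
Orbits per sidereal day = 86164 / 5592.0 = 15.408.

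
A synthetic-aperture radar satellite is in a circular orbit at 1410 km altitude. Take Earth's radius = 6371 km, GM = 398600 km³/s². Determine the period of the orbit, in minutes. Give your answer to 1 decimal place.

Semi-major axis a = 6371 + 1410 = 7781 km. Period T = 2π√(a³/μ) = 2π√(7781³/398600) = 6830.7 s = 113.84 min.

113.8 min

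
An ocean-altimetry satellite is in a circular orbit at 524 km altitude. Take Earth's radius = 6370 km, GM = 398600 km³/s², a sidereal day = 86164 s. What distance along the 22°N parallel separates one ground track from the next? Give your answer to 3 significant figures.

2450 km

Semi-major axis a = 6370 + 524 = 6894 km. Period T = 2π√(a³/μ) = 2π√(6894³/398600) = 5696.6 s = 94.94 min.
Node shift per orbit = (5696.6/86164) × 360° = 23.80°.
Equatorial spacing = 23.80 × 111.2 km/° = 2646 km.
At 22° latitude, spacing = 2646 × cos(22°) = 2453 km.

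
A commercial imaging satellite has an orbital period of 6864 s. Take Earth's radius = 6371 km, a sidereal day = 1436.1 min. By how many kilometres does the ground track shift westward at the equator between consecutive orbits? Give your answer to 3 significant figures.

During one orbit Earth rotates (6864.0 / 86166) × 360° = 28.68°.
At the equator that is 28.68° × (2π·6371/360) km/° = 28.68 × 111.2 = 3189 km.

3190 km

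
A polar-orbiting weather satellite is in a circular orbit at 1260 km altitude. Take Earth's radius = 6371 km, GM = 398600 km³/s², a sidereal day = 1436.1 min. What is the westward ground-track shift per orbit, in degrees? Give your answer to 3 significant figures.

27.7°

Semi-major axis a = 6371 + 1260 = 7631 km. Period T = 2π√(a³/μ) = 2π√(7631³/398600) = 6634.1 s = 110.57 min.
During one orbit Earth rotates (6634.1 / 86166) × 360° = 27.72°.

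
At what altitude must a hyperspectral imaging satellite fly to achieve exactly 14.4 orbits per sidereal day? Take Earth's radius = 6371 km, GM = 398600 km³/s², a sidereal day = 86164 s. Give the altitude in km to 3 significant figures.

753 km

Required period T = 86164 / 14.4 = 5983.6 s.
From T = 2π√(a³/μ): a = (μ T²/4π²)^(1/3) = (398600 × 5983.6² / 4π²)^(1/3) = 7124 km.
Altitude h = a − R = 7124 − 6371 = 753 km.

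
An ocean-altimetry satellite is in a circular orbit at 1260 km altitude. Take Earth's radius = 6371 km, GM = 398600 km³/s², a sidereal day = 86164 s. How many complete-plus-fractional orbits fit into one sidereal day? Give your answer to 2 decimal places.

Semi-major axis a = 6371 + 1260 = 7631 km. Period T = 2π√(a³/μ) = 2π√(7631³/398600) = 6634.1 s = 110.57 min.
Orbits per sidereal day = 86164 / 6634.1 = 12.988.

12.99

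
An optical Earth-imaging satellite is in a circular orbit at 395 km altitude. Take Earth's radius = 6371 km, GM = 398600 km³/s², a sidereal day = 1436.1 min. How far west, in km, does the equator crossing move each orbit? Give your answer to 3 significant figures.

Semi-major axis a = 6371 + 395 = 6766 km. Period T = 2π√(a³/μ) = 2π√(6766³/398600) = 5538.7 s = 92.31 min.
During one orbit Earth rotates (5538.7 / 86166) × 360° = 23.14°.
At the equator that is 23.14° × (2π·6371/360) km/° = 23.14 × 111.2 = 2573 km.

2570 km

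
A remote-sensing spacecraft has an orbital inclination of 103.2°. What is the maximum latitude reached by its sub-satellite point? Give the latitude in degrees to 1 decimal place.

76.8°

Retrograde orbit: the ground track reaches ±(180° − i) = ±(180 − 103.2) = ±76.8°.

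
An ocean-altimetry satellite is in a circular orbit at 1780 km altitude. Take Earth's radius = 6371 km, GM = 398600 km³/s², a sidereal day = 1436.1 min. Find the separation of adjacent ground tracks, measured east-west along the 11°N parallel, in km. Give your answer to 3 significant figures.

Semi-major axis a = 6371 + 1780 = 8151 km. Period T = 2π√(a³/μ) = 2π√(8151³/398600) = 7323.6 s = 122.06 min.
Node shift per orbit = (7323.6/86166) × 360° = 30.60°.
Equatorial spacing = 30.60 × 111.2 km/° = 3402 km.
At 11° latitude, spacing = 3402 × cos(11°) = 3340 km.

3340 km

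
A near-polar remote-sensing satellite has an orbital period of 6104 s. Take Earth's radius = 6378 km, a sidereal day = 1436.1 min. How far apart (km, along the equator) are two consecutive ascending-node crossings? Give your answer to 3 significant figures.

During one orbit Earth rotates (6104.0 / 86166) × 360° = 25.50°.
At the equator that is 25.50° × (2π·6378/360) km/° = 25.50 × 111.3 = 2839 km.

2840 km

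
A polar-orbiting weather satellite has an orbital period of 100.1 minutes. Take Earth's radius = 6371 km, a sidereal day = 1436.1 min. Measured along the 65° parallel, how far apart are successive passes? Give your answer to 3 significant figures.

1180 km

T = 100.1 min = 6006.0 s.
Node shift per orbit = (6006.0/86166) × 360° = 25.09°.
Equatorial spacing = 25.09 × 111.2 km/° = 2790 km.
At 65° latitude, spacing = 2790 × cos(65°) = 1179 km.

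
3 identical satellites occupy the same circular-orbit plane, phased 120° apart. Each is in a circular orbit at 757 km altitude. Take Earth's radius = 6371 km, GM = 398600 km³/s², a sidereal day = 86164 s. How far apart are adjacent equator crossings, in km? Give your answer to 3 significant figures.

927 km

Semi-major axis a = 6371 + 757 = 7128 km. Period T = 2π√(a³/μ) = 2π√(7128³/398600) = 5989.1 s = 99.82 min.
Single-satellite node shift = (5989.1/86164) × 360° = 25.02°.
With 3 satellites evenly phased, successive equator crossings are 25.02/3 = 8.341° apart.
That is 8.341 × 111.2 = 927 km at the equator.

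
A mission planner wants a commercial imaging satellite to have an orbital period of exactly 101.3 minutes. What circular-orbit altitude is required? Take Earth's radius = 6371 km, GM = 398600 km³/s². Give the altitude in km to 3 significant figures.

T = 101.3 min = 6078.0 s.
From T = 2π√(a³/μ): a = (μ T²/4π²)^(1/3) = (398600 × 6078.0² / 4π²)^(1/3) = 7198 km.
Altitude h = a − R = 7198 − 6371 = 827 km.

827 km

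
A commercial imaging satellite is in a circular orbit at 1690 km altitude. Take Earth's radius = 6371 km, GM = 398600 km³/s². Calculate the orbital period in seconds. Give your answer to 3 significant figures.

7200 seconds

Semi-major axis a = 6371 + 1690 = 8061 km. Period T = 2π√(a³/μ) = 2π√(8061³/398600) = 7202.7 s = 120.04 min.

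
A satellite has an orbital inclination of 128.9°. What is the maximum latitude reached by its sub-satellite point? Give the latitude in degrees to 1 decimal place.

51.1°

Retrograde orbit: the ground track reaches ±(180° − i) = ±(180 − 128.9) = ±51.1°.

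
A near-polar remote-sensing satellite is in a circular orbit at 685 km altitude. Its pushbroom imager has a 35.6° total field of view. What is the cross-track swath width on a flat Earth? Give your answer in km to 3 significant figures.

440 km

Half-angle = 35.6°/2 = 17.8°.
Swath width ≈ 2h·tan(θ/2) = 2 × 685 × tan(17.8°) = 439.9 km.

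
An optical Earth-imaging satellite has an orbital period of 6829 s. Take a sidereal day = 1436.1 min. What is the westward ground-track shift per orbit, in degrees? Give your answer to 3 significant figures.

During one orbit Earth rotates (6829.0 / 86166) × 360° = 28.53°.

28.5°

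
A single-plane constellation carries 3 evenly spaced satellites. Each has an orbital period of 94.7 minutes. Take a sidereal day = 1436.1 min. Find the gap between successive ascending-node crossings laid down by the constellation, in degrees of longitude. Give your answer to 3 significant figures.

7.91°

T = 94.7 min = 5682.0 s.
Single-satellite node shift = (5682.0/86166) × 360° = 23.74°.
With 3 satellites evenly phased, successive equator crossings are 23.74/3 = 7.913° apart.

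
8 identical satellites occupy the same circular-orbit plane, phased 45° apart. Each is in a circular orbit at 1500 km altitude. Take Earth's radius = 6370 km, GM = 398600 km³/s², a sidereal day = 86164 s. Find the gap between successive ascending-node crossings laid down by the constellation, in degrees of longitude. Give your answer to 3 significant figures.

3.63°

Semi-major axis a = 6370 + 1500 = 7870 km. Period T = 2π√(a³/μ) = 2π√(7870³/398600) = 6948.2 s = 115.80 min.
Single-satellite node shift = (6948.2/86164) × 360° = 29.03°.
With 8 satellites evenly phased, successive equator crossings are 29.03/8 = 3.629° apart.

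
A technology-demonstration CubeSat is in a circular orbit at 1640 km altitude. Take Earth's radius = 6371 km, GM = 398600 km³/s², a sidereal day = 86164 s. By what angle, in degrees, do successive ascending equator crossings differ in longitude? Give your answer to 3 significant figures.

Semi-major axis a = 6371 + 1640 = 8011 km. Period T = 2π√(a³/μ) = 2π√(8011³/398600) = 7135.8 s = 118.93 min.
During one orbit Earth rotates (7135.8 / 86164) × 360° = 29.81°.

29.8°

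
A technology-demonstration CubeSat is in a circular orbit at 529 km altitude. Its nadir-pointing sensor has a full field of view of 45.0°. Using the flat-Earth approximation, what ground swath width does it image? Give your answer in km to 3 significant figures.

438 km

Half-angle = 45.0°/2 = 22.5°.
Swath width ≈ 2h·tan(θ/2) = 2 × 529 × tan(22.5°) = 438.2 km.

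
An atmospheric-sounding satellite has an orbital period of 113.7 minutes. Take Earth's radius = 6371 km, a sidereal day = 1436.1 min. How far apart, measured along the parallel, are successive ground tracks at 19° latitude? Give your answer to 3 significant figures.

3000 km

T = 113.7 min = 6822.0 s.
Node shift per orbit = (6822.0/86166) × 360° = 28.50°.
Equatorial spacing = 28.50 × 111.2 km/° = 3169 km.
At 19° latitude, spacing = 3169 × cos(19°) = 2997 km.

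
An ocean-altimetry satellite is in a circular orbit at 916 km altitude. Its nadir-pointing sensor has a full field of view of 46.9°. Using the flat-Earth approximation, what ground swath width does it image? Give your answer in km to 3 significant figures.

795 km

Half-angle = 46.9°/2 = 23.45°.
Swath width ≈ 2h·tan(θ/2) = 2 × 916 × tan(23.45°) = 794.7 km.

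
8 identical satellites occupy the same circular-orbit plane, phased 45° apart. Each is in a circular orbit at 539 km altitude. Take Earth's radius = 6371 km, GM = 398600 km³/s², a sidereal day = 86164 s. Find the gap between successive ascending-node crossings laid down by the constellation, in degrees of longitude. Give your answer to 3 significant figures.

Semi-major axis a = 6371 + 539 = 6910 km. Period T = 2π√(a³/μ) = 2π√(6910³/398600) = 5716.5 s = 95.27 min.
Single-satellite node shift = (5716.5/86164) × 360° = 23.88°.
With 8 satellites evenly phased, successive equator crossings are 23.88/8 = 2.985° apart.

2.99°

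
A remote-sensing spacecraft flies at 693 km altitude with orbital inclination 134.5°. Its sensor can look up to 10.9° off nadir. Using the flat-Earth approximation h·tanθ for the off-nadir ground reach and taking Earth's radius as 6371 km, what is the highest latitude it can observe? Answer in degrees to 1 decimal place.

Retrograde orbit: the ground track reaches ±(180° − i) = ±(180 − 134.5) = ±45.5°.
Sensor half-swath on the ground ≈ 693·tan(10.9°) = 133 km = 1.20° of latitude.
Maximum observable latitude ≈ 45.5 + 1.20 = 46.7°.

46.7°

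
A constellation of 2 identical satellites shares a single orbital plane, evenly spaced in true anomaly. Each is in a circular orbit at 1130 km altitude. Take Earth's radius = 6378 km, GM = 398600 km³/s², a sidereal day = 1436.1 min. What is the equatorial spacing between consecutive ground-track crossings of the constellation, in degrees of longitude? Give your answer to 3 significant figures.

Semi-major axis a = 6378 + 1130 = 7508 km. Period T = 2π√(a³/μ) = 2π√(7508³/398600) = 6474.4 s = 107.91 min.
Single-satellite node shift = (6474.4/86166) × 360° = 27.05°.
With 2 satellites evenly phased, successive equator crossings are 27.05/2 = 13.525° apart.

13.5°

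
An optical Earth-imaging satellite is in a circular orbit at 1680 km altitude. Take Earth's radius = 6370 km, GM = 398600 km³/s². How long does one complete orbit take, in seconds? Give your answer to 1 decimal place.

Semi-major axis a = 6370 + 1680 = 8050 km. Period T = 2π√(a³/μ) = 2π√(8050³/398600) = 7187.9 s = 119.80 min.

7187.9 seconds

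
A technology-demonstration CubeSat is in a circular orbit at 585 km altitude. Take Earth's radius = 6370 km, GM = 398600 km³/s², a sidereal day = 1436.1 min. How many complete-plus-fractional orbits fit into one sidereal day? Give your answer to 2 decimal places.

Semi-major axis a = 6370 + 585 = 6955 km. Period T = 2π√(a³/μ) = 2π√(6955³/398600) = 5772.4 s = 96.21 min.
Orbits per sidereal day = 86166 / 5772.4 = 14.927.

14.93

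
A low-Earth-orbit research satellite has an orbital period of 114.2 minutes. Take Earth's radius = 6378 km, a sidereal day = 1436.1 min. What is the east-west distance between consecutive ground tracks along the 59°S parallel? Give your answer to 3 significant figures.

T = 114.2 min = 6852.0 s.
Node shift per orbit = (6852.0/86166) × 360° = 28.63°.
Equatorial spacing = 28.63 × 111.3 km/° = 3187 km.
At 59° latitude, spacing = 3187 × cos(59°) = 1641 km.

1640 km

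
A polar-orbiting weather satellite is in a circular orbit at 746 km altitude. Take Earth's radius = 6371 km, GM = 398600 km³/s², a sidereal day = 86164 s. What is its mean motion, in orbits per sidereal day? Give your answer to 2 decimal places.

14.42

Semi-major axis a = 6371 + 746 = 7117 km. Period T = 2π√(a³/μ) = 2π√(7117³/398600) = 5975.3 s = 99.59 min.
Orbits per sidereal day = 86164 / 5975.3 = 14.420.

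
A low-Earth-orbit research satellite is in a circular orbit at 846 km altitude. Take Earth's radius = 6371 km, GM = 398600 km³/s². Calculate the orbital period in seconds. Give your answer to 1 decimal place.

6101.6 seconds

Semi-major axis a = 6371 + 846 = 7217 km. Period T = 2π√(a³/μ) = 2π√(7217³/398600) = 6101.6 s = 101.69 min.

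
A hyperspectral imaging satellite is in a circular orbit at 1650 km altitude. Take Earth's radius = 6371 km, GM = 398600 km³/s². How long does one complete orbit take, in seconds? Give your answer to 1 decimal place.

7149.1 seconds

Semi-major axis a = 6371 + 1650 = 8021 km. Period T = 2π√(a³/μ) = 2π√(8021³/398600) = 7149.1 s = 119.15 min.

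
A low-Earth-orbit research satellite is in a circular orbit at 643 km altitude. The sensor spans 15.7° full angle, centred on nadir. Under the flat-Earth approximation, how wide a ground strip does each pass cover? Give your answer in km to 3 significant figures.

177 km

Half-angle = 15.7°/2 = 7.85°.
Swath width ≈ 2h·tan(θ/2) = 2 × 643 × tan(7.85°) = 177.3 km.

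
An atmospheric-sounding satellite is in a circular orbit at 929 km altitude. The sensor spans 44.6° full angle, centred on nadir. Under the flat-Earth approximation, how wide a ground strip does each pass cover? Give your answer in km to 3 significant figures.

762 km

Half-angle = 44.6°/2 = 22.3°.
Swath width ≈ 2h·tan(θ/2) = 2 × 929 × tan(22.3°) = 762.0 km.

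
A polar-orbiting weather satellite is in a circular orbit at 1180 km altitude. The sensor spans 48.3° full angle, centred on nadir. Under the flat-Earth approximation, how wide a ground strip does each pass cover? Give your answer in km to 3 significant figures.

Half-angle = 48.3°/2 = 24.15°.
Swath width ≈ 2h·tan(θ/2) = 2 × 1180 × tan(24.15°) = 1058.2 km.

1060 km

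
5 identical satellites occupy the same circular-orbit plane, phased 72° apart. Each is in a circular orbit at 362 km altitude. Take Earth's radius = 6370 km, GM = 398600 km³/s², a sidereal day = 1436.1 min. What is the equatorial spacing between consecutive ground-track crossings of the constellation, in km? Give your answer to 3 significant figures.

Semi-major axis a = 6370 + 362 = 6732 km. Period T = 2π√(a³/μ) = 2π√(6732³/398600) = 5497.0 s = 91.62 min.
Single-satellite node shift = (5497.0/86166) × 360° = 22.97°.
With 5 satellites evenly phased, successive equator crossings are 22.97/5 = 4.593° apart.
That is 4.593 × 111.2 = 511 km at the equator.

511 km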